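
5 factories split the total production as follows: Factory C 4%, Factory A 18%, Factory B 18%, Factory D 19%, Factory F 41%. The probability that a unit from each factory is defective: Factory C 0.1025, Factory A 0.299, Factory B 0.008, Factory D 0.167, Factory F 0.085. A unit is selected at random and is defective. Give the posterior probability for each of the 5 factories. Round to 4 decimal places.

Unnormalized posteriors (prior × likelihood):
  Factory C: 0.04 × 0.1025 = 0.0041
  Factory A: 0.18 × 0.299 = 0.05382
  Factory B: 0.18 × 0.008 = 0.00144
  Factory D: 0.19 × 0.167 = 0.03173
  Factory F: 0.41 × 0.085 = 0.03485
Sum = 0.12594.
P(Factory C | defective) = 0.0041/0.12594 ≈ 0.0326
P(Factory A | defective) = 0.05382/0.12594 ≈ 0.4273
P(Factory B | defective) = 0.00144/0.12594 ≈ 0.0114
P(Factory D | defective) = 0.03173/0.12594 ≈ 0.2519
P(Factory F | defective) = 0.03485/0.12594 ≈ 0.2767

Factory C 0.0326, Factory A 0.4273, Factory B 0.0114, Factory D 0.2519, Factory F 0.2767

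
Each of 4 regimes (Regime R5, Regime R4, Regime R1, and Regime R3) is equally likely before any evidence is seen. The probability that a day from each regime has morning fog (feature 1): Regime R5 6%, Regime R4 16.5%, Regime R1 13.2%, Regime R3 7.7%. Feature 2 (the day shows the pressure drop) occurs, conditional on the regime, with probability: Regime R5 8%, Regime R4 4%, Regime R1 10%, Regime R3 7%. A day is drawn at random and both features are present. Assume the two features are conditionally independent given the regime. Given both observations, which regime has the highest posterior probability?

Since the prior is uniform, the posterior is proportional to the likelihood:
  Regime R5: 0.06 × 0.08 = 0.0048
  Regime R4: 0.165 × 0.04 = 0.0066
  Regime R1: 0.132 × 0.1 = 0.0132
  Regime R3: 0.077 × 0.07 = 0.00539
Sum = 0.02999.
Largest term belongs to Regime R1, so Regime R1 is most probable.

Regime R1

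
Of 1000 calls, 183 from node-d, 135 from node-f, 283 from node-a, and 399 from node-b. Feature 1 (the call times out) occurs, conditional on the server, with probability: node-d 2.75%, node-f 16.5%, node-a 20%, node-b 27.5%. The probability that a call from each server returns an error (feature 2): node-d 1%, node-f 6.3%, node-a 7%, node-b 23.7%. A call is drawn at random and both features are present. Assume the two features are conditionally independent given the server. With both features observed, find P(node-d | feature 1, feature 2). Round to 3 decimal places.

Compute prior × likelihood for every hypothesis:
  node-d: 0.183 × 0.0275 × 0.01 = 0.000050325
  node-f: 0.135 × 0.165 × 0.063 = 0.001403325
  node-a: 0.283 × 0.2 × 0.07 = 0.003962
  node-b: 0.399 × 0.275 × 0.237 = 0.026004825
Normalizing constant = 0.031420475.
P(node-d | evidence) = 0.000050325 / 0.031420475 ≈ 0.002.

0.002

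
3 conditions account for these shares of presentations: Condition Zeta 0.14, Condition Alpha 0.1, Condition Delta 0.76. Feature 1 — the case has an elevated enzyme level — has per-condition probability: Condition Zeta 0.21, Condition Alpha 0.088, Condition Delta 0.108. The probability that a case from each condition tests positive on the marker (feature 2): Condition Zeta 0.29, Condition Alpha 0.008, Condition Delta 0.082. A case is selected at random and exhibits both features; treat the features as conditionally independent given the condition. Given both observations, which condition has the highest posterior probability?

Condition Zeta

Unnormalized posteriors (prior × likelihood):
  Condition Zeta: 0.14 × 0.21 × 0.29 = 0.008526
  Condition Alpha: 0.1 × 0.088 × 0.008 = 0.0000704
  Condition Delta: 0.76 × 0.108 × 0.082 = 0.00673056
Total = 0.01532696.
Largest term belongs to Condition Zeta, so Condition Zeta is most probable.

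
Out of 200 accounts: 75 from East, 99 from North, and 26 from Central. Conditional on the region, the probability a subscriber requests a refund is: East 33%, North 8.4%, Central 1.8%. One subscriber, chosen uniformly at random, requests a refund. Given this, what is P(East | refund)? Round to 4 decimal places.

0.7381

By Bayes' rule, posterior ∝ prior × likelihood:
  East: 0.375 × 0.33 = 0.12375
  North: 0.495 × 0.084 = 0.04158
  Central: 0.13 × 0.018 = 0.00234
Sum = 0.16767.
P(East | evidence) = 0.12375 / 0.16767 ≈ 0.7381.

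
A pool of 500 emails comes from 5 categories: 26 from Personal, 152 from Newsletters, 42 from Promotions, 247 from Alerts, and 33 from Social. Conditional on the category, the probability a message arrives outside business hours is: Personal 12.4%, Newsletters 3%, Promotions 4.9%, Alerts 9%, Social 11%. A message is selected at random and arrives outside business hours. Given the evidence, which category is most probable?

Alerts

Prior × likelihood for each hypothesis:
  Personal: 0.052 × 0.124 = 0.006448
  Newsletters: 0.304 × 0.03 = 0.00912
  Promotions: 0.084 × 0.049 = 0.004116
  Alerts: 0.494 × 0.09 = 0.04446
  Social: 0.066 × 0.11 = 0.00726
Sum = 0.071404.
Largest term belongs to Alerts, so Alerts is most probable.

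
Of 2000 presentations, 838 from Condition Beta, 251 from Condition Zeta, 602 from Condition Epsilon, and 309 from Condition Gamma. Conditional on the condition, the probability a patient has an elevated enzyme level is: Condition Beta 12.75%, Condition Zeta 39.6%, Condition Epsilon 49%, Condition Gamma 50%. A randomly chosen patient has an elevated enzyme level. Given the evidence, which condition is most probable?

Condition Epsilon

By Bayes' rule, posterior ∝ prior × likelihood:
  Condition Beta: 0.419 × 0.1275 = 0.0534225
  Condition Zeta: 0.1255 × 0.396 = 0.049698
  Condition Epsilon: 0.301 × 0.49 = 0.14749
  Condition Gamma: 0.1545 × 0.5 = 0.07725
Normalizing constant = 0.3278605.
Largest term belongs to Condition Epsilon, so Condition Epsilon is most probable.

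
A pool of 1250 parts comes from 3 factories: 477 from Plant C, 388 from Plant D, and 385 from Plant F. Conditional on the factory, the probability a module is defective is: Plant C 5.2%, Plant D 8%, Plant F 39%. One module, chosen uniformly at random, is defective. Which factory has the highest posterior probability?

Plant F

Unnormalized posteriors (prior × likelihood):
  Plant C: 0.3816 × 0.052 = 0.0198432
  Plant D: 0.3104 × 0.08 = 0.024832
  Plant F: 0.308 × 0.39 = 0.12012
Total = 0.1647952.
Largest term belongs to Plant F, so Plant F is most probable.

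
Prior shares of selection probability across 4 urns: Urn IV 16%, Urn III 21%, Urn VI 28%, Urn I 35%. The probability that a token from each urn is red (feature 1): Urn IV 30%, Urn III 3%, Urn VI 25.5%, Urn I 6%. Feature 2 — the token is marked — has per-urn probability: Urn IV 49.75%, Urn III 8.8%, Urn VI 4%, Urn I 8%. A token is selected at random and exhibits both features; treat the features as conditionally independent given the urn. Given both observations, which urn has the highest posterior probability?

Urn IV

Prior × likelihood for each hypothesis:
  Urn IV: 0.16 × 0.3 × 0.4975 = 0.02388
  Urn III: 0.21 × 0.03 × 0.088 = 0.0005544
  Urn VI: 0.28 × 0.255 × 0.04 = 0.002856
  Urn I: 0.35 × 0.06 × 0.08 = 0.00168
Total = 0.0289704.
Largest term belongs to Urn IV, so Urn IV is most probable.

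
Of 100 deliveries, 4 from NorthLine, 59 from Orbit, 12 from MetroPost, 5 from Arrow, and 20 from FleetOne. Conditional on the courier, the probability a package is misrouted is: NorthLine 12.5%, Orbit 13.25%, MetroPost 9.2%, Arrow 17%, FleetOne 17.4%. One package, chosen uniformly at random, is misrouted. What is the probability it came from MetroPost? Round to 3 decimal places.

0.080

Unnormalized posteriors (prior × likelihood):
  NorthLine: 0.04 × 0.125 = 0.005
  Orbit: 0.59 × 0.1325 = 0.078175
  MetroPost: 0.12 × 0.092 = 0.01104
  Arrow: 0.05 × 0.17 = 0.0085
  FleetOne: 0.2 × 0.174 = 0.0348
Sum = 0.137515.
P(MetroPost | evidence) = 0.01104 / 0.137515 ≈ 0.080.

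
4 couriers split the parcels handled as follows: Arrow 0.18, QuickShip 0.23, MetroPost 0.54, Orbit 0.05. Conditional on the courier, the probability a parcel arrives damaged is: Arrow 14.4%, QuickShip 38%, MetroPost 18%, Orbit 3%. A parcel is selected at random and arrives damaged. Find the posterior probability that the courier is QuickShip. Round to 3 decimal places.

0.412

By Bayes' rule, posterior ∝ prior × likelihood:
  Arrow: 0.18 × 0.144 = 0.02592
  QuickShip: 0.23 × 0.38 = 0.0874
  MetroPost: 0.54 × 0.18 = 0.0972
  Orbit: 0.05 × 0.03 = 0.0015
Total = 0.21202.
P(QuickShip | evidence) = 0.0874 / 0.21202 ≈ 0.412.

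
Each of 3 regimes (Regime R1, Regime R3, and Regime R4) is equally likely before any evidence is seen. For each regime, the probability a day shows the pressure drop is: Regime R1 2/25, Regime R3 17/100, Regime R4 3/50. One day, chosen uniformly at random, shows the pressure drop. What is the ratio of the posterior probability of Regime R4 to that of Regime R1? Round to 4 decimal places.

Since the prior is uniform, the posterior is proportional to the likelihood:
  Regime R1: 0.08
  Regime R3: 0.17
  Regime R4: 0.06
Sum = 0.31.
The ratio is 0.06 / 0.08 (the normalizer cancels) = 0.7500.

0.7500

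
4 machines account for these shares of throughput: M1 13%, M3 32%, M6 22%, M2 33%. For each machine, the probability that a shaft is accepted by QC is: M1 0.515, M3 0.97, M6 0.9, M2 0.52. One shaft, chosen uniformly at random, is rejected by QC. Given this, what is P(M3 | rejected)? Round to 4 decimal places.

Taking complements, P(rejected | each) = M1 0.485, M3 0.03, M6 0.1, M2 0.48.
Compute prior × likelihood for every hypothesis:
  M1: 0.13 × 0.485 = 0.06305
  M3: 0.32 × 0.03 = 0.0096
  M6: 0.22 × 0.1 = 0.022
  M2: 0.33 × 0.48 = 0.1584
Normalizing constant = 0.25305.
P(M3 | evidence) = 0.0096 / 0.25305 ≈ 0.0379.

0.0379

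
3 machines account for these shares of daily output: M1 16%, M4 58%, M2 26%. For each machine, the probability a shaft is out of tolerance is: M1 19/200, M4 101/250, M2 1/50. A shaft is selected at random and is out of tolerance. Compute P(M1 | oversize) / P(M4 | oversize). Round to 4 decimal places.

0.0649

Prior × likelihood for each hypothesis:
  M1: 0.16 × 0.095 = 0.0152
  M4: 0.58 × 0.404 = 0.23432
  M2: 0.26 × 0.02 = 0.0052
Sum = 0.25472.
The ratio is 0.0152 / 0.23432 (the normalizer cancels) = 0.0649.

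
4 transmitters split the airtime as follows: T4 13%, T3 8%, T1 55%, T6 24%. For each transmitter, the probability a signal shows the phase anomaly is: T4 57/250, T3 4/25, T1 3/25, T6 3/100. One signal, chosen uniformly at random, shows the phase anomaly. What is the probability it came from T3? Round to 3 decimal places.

0.111

Compute prior × likelihood for every hypothesis:
  T4: 0.13 × 0.228 = 0.02964
  T3: 0.08 × 0.16 = 0.0128
  T1: 0.55 × 0.12 = 0.066
  T6: 0.24 × 0.03 = 0.0072
Sum = 0.11564.
P(T3 | evidence) = 0.0128 / 0.11564 ≈ 0.111.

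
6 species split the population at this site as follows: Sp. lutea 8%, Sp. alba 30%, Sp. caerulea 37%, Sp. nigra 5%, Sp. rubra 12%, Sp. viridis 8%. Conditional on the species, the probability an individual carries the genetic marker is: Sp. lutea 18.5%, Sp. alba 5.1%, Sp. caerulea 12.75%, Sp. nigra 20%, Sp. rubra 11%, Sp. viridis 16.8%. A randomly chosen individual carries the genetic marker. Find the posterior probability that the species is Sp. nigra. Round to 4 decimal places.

By Bayes' rule, posterior ∝ prior × likelihood:
  Sp. lutea: 0.08 × 0.185 = 0.0148
  Sp. alba: 0.3 × 0.051 = 0.0153
  Sp. caerulea: 0.37 × 0.1275 = 0.047175
  Sp. nigra: 0.05 × 0.2 = 0.01
  Sp. rubra: 0.12 × 0.11 = 0.0132
  Sp. viridis: 0.08 × 0.168 = 0.01344
Total = 0.113915.
P(Sp. nigra | evidence) = 0.01 / 0.113915 ≈ 0.0878.

0.0878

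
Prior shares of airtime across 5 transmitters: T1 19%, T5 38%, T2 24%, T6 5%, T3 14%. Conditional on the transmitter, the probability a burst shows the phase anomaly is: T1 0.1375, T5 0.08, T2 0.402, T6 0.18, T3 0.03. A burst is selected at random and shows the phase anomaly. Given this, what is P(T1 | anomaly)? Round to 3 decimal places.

Prior × likelihood for each hypothesis:
  T1: 0.19 × 0.1375 = 0.026125
  T5: 0.38 × 0.08 = 0.0304
  T2: 0.24 × 0.402 = 0.09648
  T6: 0.05 × 0.18 = 0.009
  T3: 0.14 × 0.03 = 0.0042
Sum = 0.166205.
P(T1 | evidence) = 0.026125 / 0.166205 ≈ 0.157.

0.157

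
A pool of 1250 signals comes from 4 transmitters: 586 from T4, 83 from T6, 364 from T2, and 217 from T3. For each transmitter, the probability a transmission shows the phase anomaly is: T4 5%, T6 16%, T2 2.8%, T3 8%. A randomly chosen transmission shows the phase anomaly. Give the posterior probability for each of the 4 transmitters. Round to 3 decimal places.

T4 0.418, T6 0.189, T2 0.145, T3 0.248

Compute prior × likelihood for every hypothesis:
  T4: 0.4688 × 0.05 = 0.02344
  T6: 0.0664 × 0.16 = 0.010624
  T2: 0.2912 × 0.028 = 0.0081536
  T3: 0.1736 × 0.08 = 0.013888
Normalizing constant = 0.0561056.
P(T4 | anomaly) = 0.02344/0.0561056 ≈ 0.418
P(T6 | anomaly) = 0.010624/0.0561056 ≈ 0.189
P(T2 | anomaly) = 0.0081536/0.0561056 ≈ 0.145
P(T3 | anomaly) = 0.013888/0.0561056 ≈ 0.248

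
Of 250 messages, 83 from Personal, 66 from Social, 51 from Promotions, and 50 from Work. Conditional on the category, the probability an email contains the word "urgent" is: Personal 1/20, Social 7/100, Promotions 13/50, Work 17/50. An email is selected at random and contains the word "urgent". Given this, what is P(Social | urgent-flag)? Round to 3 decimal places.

0.118

Unnormalized posteriors (prior × likelihood):
  Personal: 0.332 × 0.05 = 0.0166
  Social: 0.264 × 0.07 = 0.01848
  Promotions: 0.204 × 0.26 = 0.05304
  Work: 0.2 × 0.34 = 0.068
Normalizing constant = 0.15612.
P(Social | evidence) = 0.01848 / 0.15612 ≈ 0.118.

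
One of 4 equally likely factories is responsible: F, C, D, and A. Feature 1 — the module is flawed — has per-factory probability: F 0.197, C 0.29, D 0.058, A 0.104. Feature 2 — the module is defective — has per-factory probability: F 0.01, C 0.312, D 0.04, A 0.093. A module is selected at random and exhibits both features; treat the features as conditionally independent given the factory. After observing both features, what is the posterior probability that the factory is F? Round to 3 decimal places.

0.019

Since the prior is uniform, the posterior is proportional to the likelihood:
  F: 0.197 × 0.01 = 0.00197
  C: 0.29 × 0.312 = 0.09048
  D: 0.058 × 0.04 = 0.00232
  A: 0.104 × 0.093 = 0.009672
Normalizing constant = 0.104442.
P(F | evidence) = 0.00197 / 0.104442 ≈ 0.019.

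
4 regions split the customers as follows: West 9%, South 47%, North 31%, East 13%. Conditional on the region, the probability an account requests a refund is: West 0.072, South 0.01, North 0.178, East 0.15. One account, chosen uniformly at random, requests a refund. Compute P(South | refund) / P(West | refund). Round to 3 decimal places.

Prior × likelihood for each hypothesis:
  West: 0.09 × 0.072 = 0.00648
  South: 0.47 × 0.01 = 0.0047
  North: 0.31 × 0.178 = 0.05518
  East: 0.13 × 0.15 = 0.0195
Total = 0.08586.
The ratio is 0.0047 / 0.00648 (the normalizer cancels) = 0.725.

0.725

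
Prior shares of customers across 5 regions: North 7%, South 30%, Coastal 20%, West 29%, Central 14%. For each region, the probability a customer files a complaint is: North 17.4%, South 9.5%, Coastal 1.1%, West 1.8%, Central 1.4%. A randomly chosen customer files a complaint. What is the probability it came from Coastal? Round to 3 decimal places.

0.044

Prior × likelihood for each hypothesis:
  North: 0.07 × 0.174 = 0.01218
  South: 0.3 × 0.095 = 0.0285
  Coastal: 0.2 × 0.011 = 0.0022
  West: 0.29 × 0.018 = 0.00522
  Central: 0.14 × 0.014 = 0.00196
Total = 0.05006.
P(Coastal | evidence) = 0.0022 / 0.05006 ≈ 0.044.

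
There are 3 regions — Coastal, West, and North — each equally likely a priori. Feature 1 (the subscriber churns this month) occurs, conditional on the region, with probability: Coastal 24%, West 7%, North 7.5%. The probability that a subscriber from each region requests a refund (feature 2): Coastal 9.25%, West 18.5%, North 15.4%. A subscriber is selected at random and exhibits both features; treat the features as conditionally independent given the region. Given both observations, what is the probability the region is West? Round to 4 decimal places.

With a uniform prior (1/3 each), posterior ∝ likelihood:
  Coastal: 0.24 × 0.0925 = 0.0222
  West: 0.07 × 0.185 = 0.01295
  North: 0.075 × 0.154 = 0.01155
Normalizing constant = 0.0467.
P(West | evidence) = 0.01295 / 0.0467 ≈ 0.2773.

0.2773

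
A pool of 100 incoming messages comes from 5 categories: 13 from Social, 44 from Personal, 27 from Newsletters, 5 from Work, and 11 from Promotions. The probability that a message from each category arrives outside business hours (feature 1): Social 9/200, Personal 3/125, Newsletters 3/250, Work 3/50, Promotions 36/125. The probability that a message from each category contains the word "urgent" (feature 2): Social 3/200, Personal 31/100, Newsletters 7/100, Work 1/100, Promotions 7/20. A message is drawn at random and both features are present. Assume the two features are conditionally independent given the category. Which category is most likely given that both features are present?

Prior × likelihood for each hypothesis:
  Social: 0.13 × 0.045 × 0.015 = 0.00008775
  Personal: 0.44 × 0.024 × 0.31 = 0.0032736
  Newsletters: 0.27 × 0.012 × 0.07 = 0.0002268
  Work: 0.05 × 0.06 × 0.01 = 0.00003
  Promotions: 0.11 × 0.288 × 0.35 = 0.011088
Sum = 0.01470615.
Largest term belongs to Promotions, so Promotions is most probable.

Promotions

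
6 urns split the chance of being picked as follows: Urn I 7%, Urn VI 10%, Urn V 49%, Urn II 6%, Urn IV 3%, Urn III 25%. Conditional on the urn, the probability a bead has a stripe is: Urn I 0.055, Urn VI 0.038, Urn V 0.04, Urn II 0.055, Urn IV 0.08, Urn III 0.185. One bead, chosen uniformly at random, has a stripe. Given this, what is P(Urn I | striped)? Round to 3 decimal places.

0.049

Prior × likelihood for each hypothesis:
  Urn I: 0.07 × 0.055 = 0.00385
  Urn VI: 0.1 × 0.038 = 0.0038
  Urn V: 0.49 × 0.04 = 0.0196
  Urn II: 0.06 × 0.055 = 0.0033
  Urn IV: 0.03 × 0.08 = 0.0024
  Urn III: 0.25 × 0.185 = 0.04625
Total = 0.0792.
P(Urn I | evidence) = 0.00385 / 0.0792 ≈ 0.049.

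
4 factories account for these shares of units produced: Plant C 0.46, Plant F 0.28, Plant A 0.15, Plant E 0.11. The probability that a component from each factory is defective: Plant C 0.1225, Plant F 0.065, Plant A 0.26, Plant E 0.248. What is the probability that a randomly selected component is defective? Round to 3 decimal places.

Compute prior × likelihood for every hypothesis:
  Plant C: 0.46 × 0.1225 = 0.05635
  Plant F: 0.28 × 0.065 = 0.0182
  Plant A: 0.15 × 0.26 = 0.039
  Plant E: 0.11 × 0.248 = 0.02728
P(defective) = 0.05635 + 0.0182 + 0.039 + 0.02728 = 0.14083 → 0.141.

0.141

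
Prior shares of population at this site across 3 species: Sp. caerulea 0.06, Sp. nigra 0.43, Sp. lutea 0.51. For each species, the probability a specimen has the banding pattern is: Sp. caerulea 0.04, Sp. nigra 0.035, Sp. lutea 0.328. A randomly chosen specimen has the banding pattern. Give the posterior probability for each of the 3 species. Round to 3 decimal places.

Unnormalized posteriors (prior × likelihood):
  Sp. caerulea: 0.06 × 0.04 = 0.0024
  Sp. nigra: 0.43 × 0.035 = 0.01505
  Sp. lutea: 0.51 × 0.328 = 0.16728
Normalizing constant = 0.18473.
P(Sp. caerulea | banded) = 0.0024/0.18473 ≈ 0.013
P(Sp. nigra | banded) = 0.01505/0.18473 ≈ 0.081
P(Sp. lutea | banded) = 0.16728/0.18473 ≈ 0.906
(Check: 0.013+0.081+0.906 = 1.000.)

Sp. caerulea 0.013, Sp. nigra 0.081, Sp. lutea 0.906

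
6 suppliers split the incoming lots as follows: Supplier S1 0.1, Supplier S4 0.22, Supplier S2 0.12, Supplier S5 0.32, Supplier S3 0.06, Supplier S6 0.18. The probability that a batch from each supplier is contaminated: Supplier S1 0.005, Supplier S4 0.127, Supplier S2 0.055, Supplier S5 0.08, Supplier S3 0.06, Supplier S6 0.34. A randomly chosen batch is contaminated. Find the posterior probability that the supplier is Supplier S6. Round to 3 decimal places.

0.488

By Bayes' rule, posterior ∝ prior × likelihood:
  Supplier S1: 0.1 × 0.005 = 0.0005
  Supplier S4: 0.22 × 0.127 = 0.02794
  Supplier S2: 0.12 × 0.055 = 0.0066
  Supplier S5: 0.32 × 0.08 = 0.0256
  Supplier S3: 0.06 × 0.06 = 0.0036
  Supplier S6: 0.18 × 0.34 = 0.0612
Sum = 0.12544.
P(Supplier S6 | evidence) = 0.0612 / 0.12544 ≈ 0.488.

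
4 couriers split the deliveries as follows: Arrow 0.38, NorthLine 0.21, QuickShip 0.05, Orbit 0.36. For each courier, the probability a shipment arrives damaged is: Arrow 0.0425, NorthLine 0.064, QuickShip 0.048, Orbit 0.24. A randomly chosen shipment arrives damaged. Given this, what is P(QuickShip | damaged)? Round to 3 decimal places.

0.020

By Bayes' rule, posterior ∝ prior × likelihood:
  Arrow: 0.38 × 0.0425 = 0.01615
  NorthLine: 0.21 × 0.064 = 0.01344
  QuickShip: 0.05 × 0.048 = 0.0024
  Orbit: 0.36 × 0.24 = 0.0864
Normalizing constant = 0.11839.
P(QuickShip | evidence) = 0.0024 / 0.11839 ≈ 0.020.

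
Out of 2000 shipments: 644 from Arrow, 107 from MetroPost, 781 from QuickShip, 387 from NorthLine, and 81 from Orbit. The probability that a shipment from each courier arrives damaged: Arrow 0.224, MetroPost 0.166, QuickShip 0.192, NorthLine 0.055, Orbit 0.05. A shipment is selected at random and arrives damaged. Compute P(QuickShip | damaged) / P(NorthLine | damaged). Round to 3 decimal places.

7.045

Prior × likelihood for each hypothesis:
  Arrow: 0.322 × 0.224 = 0.072128
  MetroPost: 0.0535 × 0.166 = 0.008881
  QuickShip: 0.3905 × 0.192 = 0.074976
  NorthLine: 0.1935 × 0.055 = 0.0106425
  Orbit: 0.0405 × 0.05 = 0.002025
Normalizing constant = 0.1686525.
The ratio is 0.074976 / 0.0106425 (the normalizer cancels) = 7.045.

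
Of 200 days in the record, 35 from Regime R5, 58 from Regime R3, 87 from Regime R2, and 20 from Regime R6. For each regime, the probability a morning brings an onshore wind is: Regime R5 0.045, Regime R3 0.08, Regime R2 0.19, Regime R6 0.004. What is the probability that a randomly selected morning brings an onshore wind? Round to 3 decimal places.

0.114

Prior × likelihood for each hypothesis:
  Regime R5: 0.175 × 0.045 = 0.007875
  Regime R3: 0.29 × 0.08 = 0.0232
  Regime R2: 0.435 × 0.19 = 0.08265
  Regime R6: 0.1 × 0.004 = 0.0004
P(onshore) = 0.007875 + 0.0232 + 0.08265 + 0.0004 = 0.114125 → 0.114.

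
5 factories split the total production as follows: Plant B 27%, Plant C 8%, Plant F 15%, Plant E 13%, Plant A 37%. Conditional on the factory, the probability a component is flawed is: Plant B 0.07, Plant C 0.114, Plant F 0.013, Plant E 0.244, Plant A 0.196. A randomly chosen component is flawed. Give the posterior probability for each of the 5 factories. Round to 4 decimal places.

Plant B 0.1408, Plant C 0.0680, Plant F 0.0145, Plant E 0.2363, Plant A 0.5403

By Bayes' rule, posterior ∝ prior × likelihood:
  Plant B: 0.27 × 0.07 = 0.0189
  Plant C: 0.08 × 0.114 = 0.00912
  Plant F: 0.15 × 0.013 = 0.00195
  Plant E: 0.13 × 0.244 = 0.03172
  Plant A: 0.37 × 0.196 = 0.07252
Sum = 0.13421.
P(Plant B | flawed) = 0.0189/0.13421 ≈ 0.1408
P(Plant C | flawed) = 0.00912/0.13421 ≈ 0.0680
P(Plant F | flawed) = 0.00195/0.13421 ≈ 0.0145
P(Plant E | flawed) = 0.03172/0.13421 ≈ 0.2363
P(Plant A | flawed) = 0.07252/0.13421 ≈ 0.5403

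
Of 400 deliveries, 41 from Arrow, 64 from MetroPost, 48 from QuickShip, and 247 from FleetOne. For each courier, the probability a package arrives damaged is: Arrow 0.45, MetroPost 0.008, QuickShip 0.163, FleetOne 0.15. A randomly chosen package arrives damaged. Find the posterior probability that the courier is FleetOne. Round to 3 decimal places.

Prior × likelihood for each hypothesis:
  Arrow: 0.1025 × 0.45 = 0.046125
  MetroPost: 0.16 × 0.008 = 0.00128
  QuickShip: 0.12 × 0.163 = 0.01956
  FleetOne: 0.6175 × 0.15 = 0.092625
Sum = 0.15959.
P(FleetOne | evidence) = 0.092625 / 0.15959 ≈ 0.580.

0.580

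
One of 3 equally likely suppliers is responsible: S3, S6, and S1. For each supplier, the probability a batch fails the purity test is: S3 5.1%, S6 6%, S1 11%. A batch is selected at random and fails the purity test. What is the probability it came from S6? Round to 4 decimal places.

0.2715

Since the prior is uniform, the posterior is proportional to the likelihood:
  S3: 0.051
  S6: 0.06
  S1: 0.11
Normalizing constant = 0.221.
P(S6 | evidence) = 0.06 / 0.221 ≈ 0.2715.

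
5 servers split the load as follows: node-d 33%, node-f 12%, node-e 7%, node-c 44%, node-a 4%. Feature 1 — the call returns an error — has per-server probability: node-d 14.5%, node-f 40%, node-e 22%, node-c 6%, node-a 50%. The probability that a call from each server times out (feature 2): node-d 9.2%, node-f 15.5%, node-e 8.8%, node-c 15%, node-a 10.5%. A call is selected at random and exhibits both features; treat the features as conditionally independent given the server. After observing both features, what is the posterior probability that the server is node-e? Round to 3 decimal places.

Compute prior × likelihood for every hypothesis:
  node-d: 0.33 × 0.145 × 0.092 = 0.0044022
  node-f: 0.12 × 0.4 × 0.155 = 0.00744
  node-e: 0.07 × 0.22 × 0.088 = 0.0013552
  node-c: 0.44 × 0.06 × 0.15 = 0.00396
  node-a: 0.04 × 0.5 × 0.105 = 0.0021
Sum = 0.0192574.
P(node-e | evidence) = 0.0013552 / 0.0192574 ≈ 0.070.

0.070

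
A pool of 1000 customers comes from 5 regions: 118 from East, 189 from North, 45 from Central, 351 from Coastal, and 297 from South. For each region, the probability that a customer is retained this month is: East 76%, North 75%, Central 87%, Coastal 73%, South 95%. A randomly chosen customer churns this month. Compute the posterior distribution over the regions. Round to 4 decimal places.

East 0.1482, North 0.2473, Central 0.0306, Coastal 0.4961, South 0.0777

Taking complements, P(churn | each) = East 0.24, North 0.25, Central 0.13, Coastal 0.27, South 0.05.
Prior × likelihood for each hypothesis:
  East: 0.118 × 0.24 = 0.02832
  North: 0.189 × 0.25 = 0.04725
  Central: 0.045 × 0.13 = 0.00585
  Coastal: 0.351 × 0.27 = 0.09477
  South: 0.297 × 0.05 = 0.01485
Total = 0.19104.
P(East | churn) = 0.02832/0.19104 ≈ 0.1482
P(North | churn) = 0.04725/0.19104 ≈ 0.2473
P(Central | churn) = 0.00585/0.19104 ≈ 0.0306
P(Coastal | churn) = 0.09477/0.19104 ≈ 0.4961
P(South | churn) = 0.01485/0.19104 ≈ 0.0777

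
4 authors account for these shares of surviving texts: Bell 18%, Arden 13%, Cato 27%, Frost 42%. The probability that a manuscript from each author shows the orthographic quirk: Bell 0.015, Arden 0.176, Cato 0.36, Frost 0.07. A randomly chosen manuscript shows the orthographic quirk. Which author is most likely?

Cato

Compute prior × likelihood for every hypothesis:
  Bell: 0.18 × 0.015 = 0.0027
  Arden: 0.13 × 0.176 = 0.02288
  Cato: 0.27 × 0.36 = 0.0972
  Frost: 0.42 × 0.07 = 0.0294
Sum = 0.15218.
Largest term belongs to Cato, so Cato is most probable.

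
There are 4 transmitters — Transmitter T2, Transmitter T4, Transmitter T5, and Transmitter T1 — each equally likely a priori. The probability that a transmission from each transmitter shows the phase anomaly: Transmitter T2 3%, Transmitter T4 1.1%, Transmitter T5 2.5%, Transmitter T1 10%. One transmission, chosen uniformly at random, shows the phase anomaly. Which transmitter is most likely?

Since the prior is uniform, the posterior is proportional to the likelihood:
  Transmitter T2: 0.03
  Transmitter T4: 0.011
  Transmitter T5: 0.025
  Transmitter T1: 0.1
Sum = 0.166.
Largest term belongs to Transmitter T1, so Transmitter T1 is most probable.

Transmitter T1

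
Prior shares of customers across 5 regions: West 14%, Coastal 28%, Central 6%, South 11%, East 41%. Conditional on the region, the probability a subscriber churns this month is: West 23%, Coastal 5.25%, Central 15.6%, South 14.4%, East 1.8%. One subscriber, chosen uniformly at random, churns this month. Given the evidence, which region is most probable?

West

Unnormalized posteriors (prior × likelihood):
  West: 0.14 × 0.23 = 0.0322
  Coastal: 0.28 × 0.0525 = 0.0147
  Central: 0.06 × 0.156 = 0.00936
  South: 0.11 × 0.144 = 0.01584
  East: 0.41 × 0.018 = 0.00738
Normalizing constant = 0.07948.
Largest term belongs to West, so West is most probable.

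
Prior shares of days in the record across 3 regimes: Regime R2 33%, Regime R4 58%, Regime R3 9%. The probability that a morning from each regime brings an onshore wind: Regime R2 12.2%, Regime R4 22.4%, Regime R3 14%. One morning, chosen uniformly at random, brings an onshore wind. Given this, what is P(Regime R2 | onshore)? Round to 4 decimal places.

By Bayes' rule, posterior ∝ prior × likelihood:
  Regime R2: 0.33 × 0.122 = 0.04026
  Regime R4: 0.58 × 0.224 = 0.12992
  Regime R3: 0.09 × 0.14 = 0.0126
Total = 0.18278.
P(Regime R2 | evidence) = 0.04026 / 0.18278 ≈ 0.2203.

0.2203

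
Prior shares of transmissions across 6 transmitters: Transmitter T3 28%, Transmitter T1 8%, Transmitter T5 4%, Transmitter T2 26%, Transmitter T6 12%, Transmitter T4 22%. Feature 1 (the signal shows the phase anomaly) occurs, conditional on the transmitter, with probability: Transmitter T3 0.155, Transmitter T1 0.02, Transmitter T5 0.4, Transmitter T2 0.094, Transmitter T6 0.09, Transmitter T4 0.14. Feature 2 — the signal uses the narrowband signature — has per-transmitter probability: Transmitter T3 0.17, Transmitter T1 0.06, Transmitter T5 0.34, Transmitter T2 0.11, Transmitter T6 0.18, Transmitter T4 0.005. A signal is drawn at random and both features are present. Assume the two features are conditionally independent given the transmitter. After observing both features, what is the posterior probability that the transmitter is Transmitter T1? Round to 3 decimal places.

By Bayes' rule, posterior ∝ prior × likelihood:
  Transmitter T3: 0.28 × 0.155 × 0.17 = 0.007378
  Transmitter T1: 0.08 × 0.02 × 0.06 = 0.000096
  Transmitter T5: 0.04 × 0.4 × 0.34 = 0.00544
  Transmitter T2: 0.26 × 0.094 × 0.11 = 0.0026884
  Transmitter T6: 0.12 × 0.09 × 0.18 = 0.001944
  Transmitter T4: 0.22 × 0.14 × 0.005 = 0.000154
Sum = 0.0177004.
P(Transmitter T1 | evidence) = 0.000096 / 0.0177004 ≈ 0.005.

0.005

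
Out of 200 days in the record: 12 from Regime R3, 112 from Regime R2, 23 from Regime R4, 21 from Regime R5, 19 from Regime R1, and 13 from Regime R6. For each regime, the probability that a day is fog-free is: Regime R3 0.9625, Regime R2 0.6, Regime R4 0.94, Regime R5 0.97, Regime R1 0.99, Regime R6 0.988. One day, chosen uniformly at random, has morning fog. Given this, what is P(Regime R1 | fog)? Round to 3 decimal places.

0.004

Taking complements, P(fog | each) = Regime R3 0.0375, Regime R2 0.4, Regime R4 0.06, Regime R5 0.03, Regime R1 0.01, Regime R6 0.012.
Prior × likelihood for each hypothesis:
  Regime R3: 0.06 × 0.0375 = 0.00225
  Regime R2: 0.56 × 0.4 = 0.224
  Regime R4: 0.115 × 0.06 = 0.0069
  Regime R5: 0.105 × 0.03 = 0.00315
  Regime R1: 0.095 × 0.01 = 0.00095
  Regime R6: 0.065 × 0.012 = 0.00078
Sum = 0.23803.
P(Regime R1 | evidence) = 0.00095 / 0.23803 ≈ 0.004.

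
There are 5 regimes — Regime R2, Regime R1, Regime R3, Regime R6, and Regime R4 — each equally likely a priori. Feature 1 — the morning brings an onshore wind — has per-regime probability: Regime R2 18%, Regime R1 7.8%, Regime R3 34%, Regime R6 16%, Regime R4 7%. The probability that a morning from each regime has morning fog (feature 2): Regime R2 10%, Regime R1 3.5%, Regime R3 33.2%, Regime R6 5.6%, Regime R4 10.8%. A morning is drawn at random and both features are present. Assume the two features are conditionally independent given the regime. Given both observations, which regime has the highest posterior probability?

With a uniform prior (1/5 each), posterior ∝ likelihood:
  Regime R2: 0.18 × 0.1 = 0.018
  Regime R1: 0.078 × 0.035 = 0.00273
  Regime R3: 0.34 × 0.332 = 0.11288
  Regime R6: 0.16 × 0.056 = 0.00896
  Regime R4: 0.07 × 0.108 = 0.00756
Total = 0.15013.
Largest term belongs to Regime R3, so Regime R3 is most probable.

Regime R3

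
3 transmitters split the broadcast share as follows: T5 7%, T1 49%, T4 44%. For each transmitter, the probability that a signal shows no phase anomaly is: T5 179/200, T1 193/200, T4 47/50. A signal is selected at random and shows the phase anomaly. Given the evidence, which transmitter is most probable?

T4

Taking complements, P(anomaly | each) = T5 0.105, T1 0.035, T4 0.06.
Unnormalized posteriors (prior × likelihood):
  T5: 0.07 × 0.105 = 0.00735
  T1: 0.49 × 0.035 = 0.01715
  T4: 0.44 × 0.06 = 0.0264
Sum = 0.0509.
Largest term belongs to T4, so T4 is most probable.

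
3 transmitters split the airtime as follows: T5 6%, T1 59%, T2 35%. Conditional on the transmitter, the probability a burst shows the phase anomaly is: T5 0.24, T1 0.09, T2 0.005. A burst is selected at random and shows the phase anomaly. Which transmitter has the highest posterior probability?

Prior × likelihood for each hypothesis:
  T5: 0.06 × 0.24 = 0.0144
  T1: 0.59 × 0.09 = 0.0531
  T2: 0.35 × 0.005 = 0.00175
Total = 0.06925.
Largest term belongs to T1, so T1 is most probable.

T1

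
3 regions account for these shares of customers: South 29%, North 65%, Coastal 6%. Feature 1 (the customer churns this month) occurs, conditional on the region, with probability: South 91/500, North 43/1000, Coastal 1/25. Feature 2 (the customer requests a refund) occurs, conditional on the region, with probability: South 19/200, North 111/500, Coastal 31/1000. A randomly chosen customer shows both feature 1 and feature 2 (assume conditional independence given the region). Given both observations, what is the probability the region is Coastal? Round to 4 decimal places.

0.0066

Unnormalized posteriors (prior × likelihood):
  South: 0.29 × 0.182 × 0.095 = 0.0050141
  North: 0.65 × 0.043 × 0.222 = 0.0062049
  Coastal: 0.06 × 0.04 × 0.031 = 0.0000744
Normalizing constant = 0.0112934.
P(Coastal | evidence) = 0.0000744 / 0.0112934 ≈ 0.0066.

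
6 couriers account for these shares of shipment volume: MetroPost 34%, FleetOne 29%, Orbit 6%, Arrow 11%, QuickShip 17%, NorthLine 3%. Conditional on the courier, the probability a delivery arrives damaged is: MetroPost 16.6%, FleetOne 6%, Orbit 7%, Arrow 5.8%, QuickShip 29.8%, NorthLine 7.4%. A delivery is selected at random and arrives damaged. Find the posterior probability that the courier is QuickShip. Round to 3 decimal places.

0.369

Prior × likelihood for each hypothesis:
  MetroPost: 0.34 × 0.166 = 0.05644
  FleetOne: 0.29 × 0.06 = 0.0174
  Orbit: 0.06 × 0.07 = 0.0042
  Arrow: 0.11 × 0.058 = 0.00638
  QuickShip: 0.17 × 0.298 = 0.05066
  NorthLine: 0.03 × 0.074 = 0.00222
Normalizing constant = 0.1373.
P(QuickShip | evidence) = 0.05066 / 0.1373 ≈ 0.369.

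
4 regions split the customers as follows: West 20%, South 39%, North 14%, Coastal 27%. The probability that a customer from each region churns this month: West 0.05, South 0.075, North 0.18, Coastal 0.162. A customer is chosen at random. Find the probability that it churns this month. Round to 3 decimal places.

0.108

Unnormalized posteriors (prior × likelihood):
  West: 0.2 × 0.05 = 0.01
  South: 0.39 × 0.075 = 0.02925
  North: 0.14 × 0.18 = 0.0252
  Coastal: 0.27 × 0.162 = 0.04374
P(churn) = 0.01 + 0.02925 + 0.0252 + 0.04374 = 0.10819 → 0.108.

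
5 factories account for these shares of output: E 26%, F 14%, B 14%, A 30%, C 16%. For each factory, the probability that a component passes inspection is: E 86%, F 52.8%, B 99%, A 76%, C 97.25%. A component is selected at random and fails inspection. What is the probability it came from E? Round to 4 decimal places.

0.2019

Taking complements, P(nonconforming | each) = E 0.14, F 0.472, B 0.01, A 0.24, C 0.0275.
Compute prior × likelihood for every hypothesis:
  E: 0.26 × 0.14 = 0.0364
  F: 0.14 × 0.472 = 0.06608
  B: 0.14 × 0.01 = 0.0014
  A: 0.3 × 0.24 = 0.072
  C: 0.16 × 0.0275 = 0.0044
Total = 0.18028.
P(E | evidence) = 0.0364 / 0.18028 ≈ 0.2019.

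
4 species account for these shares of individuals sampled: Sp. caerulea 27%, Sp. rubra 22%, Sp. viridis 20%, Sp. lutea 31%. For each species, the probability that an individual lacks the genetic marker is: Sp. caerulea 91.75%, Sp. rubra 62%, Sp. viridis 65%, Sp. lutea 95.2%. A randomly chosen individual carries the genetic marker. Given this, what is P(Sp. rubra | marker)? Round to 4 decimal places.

Taking complements, P(marker | each) = Sp. caerulea 0.0825, Sp. rubra 0.38, Sp. viridis 0.35, Sp. lutea 0.048.
Unnormalized posteriors (prior × likelihood):
  Sp. caerulea: 0.27 × 0.0825 = 0.022275
  Sp. rubra: 0.22 × 0.38 = 0.0836
  Sp. viridis: 0.2 × 0.35 = 0.07
  Sp. lutea: 0.31 × 0.048 = 0.01488
Total = 0.190755.
P(Sp. rubra | evidence) = 0.0836 / 0.190755 ≈ 0.4383.

0.4383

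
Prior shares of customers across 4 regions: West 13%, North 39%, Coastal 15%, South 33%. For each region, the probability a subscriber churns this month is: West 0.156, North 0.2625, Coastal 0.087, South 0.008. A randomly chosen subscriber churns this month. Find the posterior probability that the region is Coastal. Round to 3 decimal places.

0.094

Compute prior × likelihood for every hypothesis:
  West: 0.13 × 0.156 = 0.02028
  North: 0.39 × 0.2625 = 0.102375
  Coastal: 0.15 × 0.087 = 0.01305
  South: 0.33 × 0.008 = 0.00264
Total = 0.138345.
P(Coastal | evidence) = 0.01305 / 0.138345 ≈ 0.094.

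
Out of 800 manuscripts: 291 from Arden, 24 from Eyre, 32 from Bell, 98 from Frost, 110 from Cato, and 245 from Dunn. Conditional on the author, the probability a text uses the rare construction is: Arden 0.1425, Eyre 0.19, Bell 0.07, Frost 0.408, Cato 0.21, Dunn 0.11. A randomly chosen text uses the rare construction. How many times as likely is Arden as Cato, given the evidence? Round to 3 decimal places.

By Bayes' rule, posterior ∝ prior × likelihood:
  Arden: 0.36375 × 0.1425 = 0.051834375
  Eyre: 0.03 × 0.19 = 0.0057
  Bell: 0.04 × 0.07 = 0.0028
  Frost: 0.1225 × 0.408 = 0.04998
  Cato: 0.1375 × 0.21 = 0.028875
  Dunn: 0.30625 × 0.11 = 0.0336875
Normalizing constant = 0.172876875.
The ratio is 0.051834375 / 0.028875 (the normalizer cancels) = 1.795.

1.795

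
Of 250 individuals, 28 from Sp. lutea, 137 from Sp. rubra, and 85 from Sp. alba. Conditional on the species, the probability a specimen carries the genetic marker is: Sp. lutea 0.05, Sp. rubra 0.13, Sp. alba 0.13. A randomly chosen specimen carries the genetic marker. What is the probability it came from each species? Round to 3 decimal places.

Prior × likelihood for each hypothesis:
  Sp. lutea: 0.112 × 0.05 = 0.0056
  Sp. rubra: 0.548 × 0.13 = 0.07124
  Sp. alba: 0.34 × 0.13 = 0.0442
Sum = 0.12104.
P(Sp. lutea | marker) = 0.0056/0.12104 ≈ 0.046
P(Sp. rubra | marker) = 0.07124/0.12104 ≈ 0.589
P(Sp. alba | marker) = 0.0442/0.12104 ≈ 0.365

Sp. lutea 0.046, Sp. rubra 0.589, Sp. alba 0.365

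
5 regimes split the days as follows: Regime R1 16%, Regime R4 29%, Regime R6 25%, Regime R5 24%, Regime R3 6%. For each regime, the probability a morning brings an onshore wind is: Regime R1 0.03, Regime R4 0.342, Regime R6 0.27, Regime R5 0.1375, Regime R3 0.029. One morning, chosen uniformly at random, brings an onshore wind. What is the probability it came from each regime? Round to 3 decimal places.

Prior × likelihood for each hypothesis:
  Regime R1: 0.16 × 0.03 = 0.0048
  Regime R4: 0.29 × 0.342 = 0.09918
  Regime R6: 0.25 × 0.27 = 0.0675
  Regime R5: 0.24 × 0.1375 = 0.033
  Regime R3: 0.06 × 0.029 = 0.00174
Total = 0.20622.
P(Regime R1 | onshore) = 0.0048/0.20622 ≈ 0.023
P(Regime R4 | onshore) = 0.09918/0.20622 ≈ 0.481
P(Regime R6 | onshore) = 0.0675/0.20622 ≈ 0.327
P(Regime R5 | onshore) = 0.033/0.20622 ≈ 0.160
P(Regime R3 | onshore) = 0.00174/0.20622 ≈ 0.008

Regime R1 0.023, Regime R4 0.481, Regime R6 0.327, Regime R5 0.160, Regime R3 0.008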